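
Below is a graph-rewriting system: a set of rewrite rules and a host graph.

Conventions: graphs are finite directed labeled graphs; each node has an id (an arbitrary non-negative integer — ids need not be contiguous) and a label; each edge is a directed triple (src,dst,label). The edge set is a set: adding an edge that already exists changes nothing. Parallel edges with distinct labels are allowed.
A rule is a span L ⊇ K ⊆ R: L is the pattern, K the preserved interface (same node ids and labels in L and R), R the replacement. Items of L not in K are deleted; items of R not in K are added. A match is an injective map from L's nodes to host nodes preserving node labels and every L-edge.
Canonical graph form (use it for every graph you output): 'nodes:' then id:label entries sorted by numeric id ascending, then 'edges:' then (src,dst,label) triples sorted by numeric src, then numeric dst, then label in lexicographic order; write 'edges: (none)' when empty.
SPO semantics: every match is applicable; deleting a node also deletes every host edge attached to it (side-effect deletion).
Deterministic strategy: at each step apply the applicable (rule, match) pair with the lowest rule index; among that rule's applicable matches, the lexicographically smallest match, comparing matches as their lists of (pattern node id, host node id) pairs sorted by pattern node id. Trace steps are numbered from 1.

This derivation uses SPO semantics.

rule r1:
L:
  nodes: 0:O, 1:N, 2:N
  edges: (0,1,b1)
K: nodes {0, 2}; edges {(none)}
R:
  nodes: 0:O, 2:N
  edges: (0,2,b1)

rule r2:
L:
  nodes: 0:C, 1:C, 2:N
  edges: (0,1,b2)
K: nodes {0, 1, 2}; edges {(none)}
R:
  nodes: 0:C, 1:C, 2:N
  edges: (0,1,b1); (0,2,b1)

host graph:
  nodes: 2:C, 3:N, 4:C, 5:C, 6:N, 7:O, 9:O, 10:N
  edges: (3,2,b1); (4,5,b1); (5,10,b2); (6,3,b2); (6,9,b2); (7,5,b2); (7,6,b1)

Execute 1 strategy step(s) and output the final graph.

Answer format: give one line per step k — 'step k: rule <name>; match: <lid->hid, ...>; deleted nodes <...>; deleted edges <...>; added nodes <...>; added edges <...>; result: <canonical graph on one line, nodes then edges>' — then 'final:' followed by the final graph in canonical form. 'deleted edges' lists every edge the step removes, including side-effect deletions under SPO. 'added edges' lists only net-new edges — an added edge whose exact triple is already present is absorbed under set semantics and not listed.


step 1: rule r1; match: 0->7, 1->6, 2->3; deleted nodes 6; deleted edges (6,3,b2); (6,9,b2); (7,6,b1); added nodes (none); added edges (7,3,b1); result: nodes: 2:C, 3:N, 4:C, 5:C, 7:O, 9:O, 10:N edges: (3,2,b1); (4,5,b1); (5,10,b2); (7,3,b1); (7,5,b2)
final:
nodes: 2:C, 3:N, 4:C, 5:C, 7:O, 9:O, 10:N
edges: (3,2,b1); (4,5,b1); (5,10,b2); (7,3,b1); (7,5,b2)


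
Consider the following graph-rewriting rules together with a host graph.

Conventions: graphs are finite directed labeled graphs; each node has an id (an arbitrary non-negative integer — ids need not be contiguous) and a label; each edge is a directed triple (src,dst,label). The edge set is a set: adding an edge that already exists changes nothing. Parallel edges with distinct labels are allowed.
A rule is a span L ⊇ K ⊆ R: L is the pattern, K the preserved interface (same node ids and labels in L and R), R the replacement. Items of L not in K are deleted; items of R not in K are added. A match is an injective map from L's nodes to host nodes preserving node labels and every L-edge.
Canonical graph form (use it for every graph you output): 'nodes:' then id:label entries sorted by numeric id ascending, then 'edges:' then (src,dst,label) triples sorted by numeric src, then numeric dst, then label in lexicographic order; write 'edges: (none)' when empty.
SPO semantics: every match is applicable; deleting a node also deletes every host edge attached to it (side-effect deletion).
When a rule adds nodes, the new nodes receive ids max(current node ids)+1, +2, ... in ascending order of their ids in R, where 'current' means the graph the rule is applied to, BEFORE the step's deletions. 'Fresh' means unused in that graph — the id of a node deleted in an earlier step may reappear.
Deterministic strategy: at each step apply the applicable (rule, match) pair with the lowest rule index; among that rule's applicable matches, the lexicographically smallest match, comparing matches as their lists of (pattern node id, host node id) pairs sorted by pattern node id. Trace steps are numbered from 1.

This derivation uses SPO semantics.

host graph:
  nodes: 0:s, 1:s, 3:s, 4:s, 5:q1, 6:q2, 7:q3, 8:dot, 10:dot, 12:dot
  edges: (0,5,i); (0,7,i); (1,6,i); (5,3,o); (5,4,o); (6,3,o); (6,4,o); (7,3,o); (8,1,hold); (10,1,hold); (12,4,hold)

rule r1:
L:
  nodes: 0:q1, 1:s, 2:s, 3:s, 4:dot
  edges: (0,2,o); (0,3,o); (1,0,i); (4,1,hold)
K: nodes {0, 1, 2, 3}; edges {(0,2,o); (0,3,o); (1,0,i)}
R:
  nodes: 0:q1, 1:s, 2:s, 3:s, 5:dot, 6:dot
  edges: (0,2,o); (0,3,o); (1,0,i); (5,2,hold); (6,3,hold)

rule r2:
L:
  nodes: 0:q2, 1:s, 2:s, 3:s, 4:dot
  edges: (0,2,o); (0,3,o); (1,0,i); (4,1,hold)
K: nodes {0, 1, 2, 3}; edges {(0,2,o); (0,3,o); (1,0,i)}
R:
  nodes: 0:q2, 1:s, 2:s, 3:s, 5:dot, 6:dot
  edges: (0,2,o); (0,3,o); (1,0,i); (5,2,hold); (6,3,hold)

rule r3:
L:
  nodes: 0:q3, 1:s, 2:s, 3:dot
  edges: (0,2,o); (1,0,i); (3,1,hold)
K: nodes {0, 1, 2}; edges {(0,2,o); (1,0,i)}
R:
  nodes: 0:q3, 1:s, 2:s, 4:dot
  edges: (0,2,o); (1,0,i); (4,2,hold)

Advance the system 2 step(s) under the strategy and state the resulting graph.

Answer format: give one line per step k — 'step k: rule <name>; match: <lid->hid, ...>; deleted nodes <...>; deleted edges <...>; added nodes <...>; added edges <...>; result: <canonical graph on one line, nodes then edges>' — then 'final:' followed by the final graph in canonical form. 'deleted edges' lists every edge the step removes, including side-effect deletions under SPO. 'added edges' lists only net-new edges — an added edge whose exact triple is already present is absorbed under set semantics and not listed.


step 1: rule r2; match: 0->6, 1->1, 2->3, 3->4, 4->8; deleted nodes 8; deleted edges (8,1,hold); added nodes 13, 14; added edges (13,3,hold); (14,4,hold); result: nodes: 0:s, 1:s, 3:s, 4:s, 5:q1, 6:q2, 7:q3, 10:dot, 12:dot, 13:dot, 14:dot edges: (0,5,i); (0,7,i); (1,6,i); (5,3,o); (5,4,o); (6,3,o); (6,4,o); (7,3,o); (10,1,hold); (12,4,hold); (13,3,hold); (14,4,hold)
step 2: rule r2; match: 0->6, 1->1, 2->3, 3->4, 4->10; deleted nodes 10; deleted edges (10,1,hold); added nodes 15, 16; added edges (15,3,hold); (16,4,hold); result: nodes: 0:s, 1:s, 3:s, 4:s, 5:q1, 6:q2, 7:q3, 12:dot, 13:dot, 14:dot, 15:dot, 16:dot edges: (0,5,i); (0,7,i); (1,6,i); (5,3,o); (5,4,o); (6,3,o); (6,4,o); (7,3,o); (12,4,hold); (13,3,hold); (14,4,hold); (15,3,hold); (16,4,hold)
final:
nodes: 0:s, 1:s, 3:s, 4:s, 5:q1, 6:q2, 7:q3, 12:dot, 13:dot, 14:dot, 15:dot, 16:dot
edges: (0,5,i); (0,7,i); (1,6,i); (5,3,o); (5,4,o); (6,3,o); (6,4,o); (7,3,o); (12,4,hold); (13,3,hold); (14,4,hold); (15,3,hold); (16,4,hold)


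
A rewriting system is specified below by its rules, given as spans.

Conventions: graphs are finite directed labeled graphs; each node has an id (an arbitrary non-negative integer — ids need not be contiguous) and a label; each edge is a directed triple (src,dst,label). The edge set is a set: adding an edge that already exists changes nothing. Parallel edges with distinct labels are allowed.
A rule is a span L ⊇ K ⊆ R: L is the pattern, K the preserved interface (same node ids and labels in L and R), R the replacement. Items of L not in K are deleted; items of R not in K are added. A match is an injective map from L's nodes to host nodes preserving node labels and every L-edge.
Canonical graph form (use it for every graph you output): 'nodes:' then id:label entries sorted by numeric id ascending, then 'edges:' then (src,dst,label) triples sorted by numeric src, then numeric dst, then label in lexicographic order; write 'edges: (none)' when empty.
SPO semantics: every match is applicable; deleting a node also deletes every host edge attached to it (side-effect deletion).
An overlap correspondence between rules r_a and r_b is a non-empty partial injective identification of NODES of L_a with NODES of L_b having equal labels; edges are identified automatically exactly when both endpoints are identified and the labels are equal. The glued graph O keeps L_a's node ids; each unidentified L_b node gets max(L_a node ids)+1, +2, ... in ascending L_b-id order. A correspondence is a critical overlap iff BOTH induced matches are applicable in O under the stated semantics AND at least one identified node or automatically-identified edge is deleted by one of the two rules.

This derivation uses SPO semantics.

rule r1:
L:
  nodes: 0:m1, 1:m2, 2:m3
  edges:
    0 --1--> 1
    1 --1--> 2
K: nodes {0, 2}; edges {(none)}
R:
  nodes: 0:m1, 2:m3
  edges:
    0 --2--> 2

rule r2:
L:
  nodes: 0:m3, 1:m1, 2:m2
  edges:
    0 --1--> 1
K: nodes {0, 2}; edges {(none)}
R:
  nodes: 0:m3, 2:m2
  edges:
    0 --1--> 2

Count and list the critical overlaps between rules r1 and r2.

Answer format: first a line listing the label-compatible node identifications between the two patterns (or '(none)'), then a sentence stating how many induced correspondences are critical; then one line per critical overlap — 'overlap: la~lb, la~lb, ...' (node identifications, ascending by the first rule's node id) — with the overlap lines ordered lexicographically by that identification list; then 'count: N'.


label-compatible node identifications between L(r1) and L(r2): 0~1, 1~2, 2~0
6 of the induced correspondences are critical overlaps of r1 and r2.
overlap: 0~1
overlap: 0~1, 1~2
overlap: 0~1, 1~2, 2~0
overlap: 0~1, 2~0
overlap: 1~2
overlap: 1~2, 2~0
count: 6


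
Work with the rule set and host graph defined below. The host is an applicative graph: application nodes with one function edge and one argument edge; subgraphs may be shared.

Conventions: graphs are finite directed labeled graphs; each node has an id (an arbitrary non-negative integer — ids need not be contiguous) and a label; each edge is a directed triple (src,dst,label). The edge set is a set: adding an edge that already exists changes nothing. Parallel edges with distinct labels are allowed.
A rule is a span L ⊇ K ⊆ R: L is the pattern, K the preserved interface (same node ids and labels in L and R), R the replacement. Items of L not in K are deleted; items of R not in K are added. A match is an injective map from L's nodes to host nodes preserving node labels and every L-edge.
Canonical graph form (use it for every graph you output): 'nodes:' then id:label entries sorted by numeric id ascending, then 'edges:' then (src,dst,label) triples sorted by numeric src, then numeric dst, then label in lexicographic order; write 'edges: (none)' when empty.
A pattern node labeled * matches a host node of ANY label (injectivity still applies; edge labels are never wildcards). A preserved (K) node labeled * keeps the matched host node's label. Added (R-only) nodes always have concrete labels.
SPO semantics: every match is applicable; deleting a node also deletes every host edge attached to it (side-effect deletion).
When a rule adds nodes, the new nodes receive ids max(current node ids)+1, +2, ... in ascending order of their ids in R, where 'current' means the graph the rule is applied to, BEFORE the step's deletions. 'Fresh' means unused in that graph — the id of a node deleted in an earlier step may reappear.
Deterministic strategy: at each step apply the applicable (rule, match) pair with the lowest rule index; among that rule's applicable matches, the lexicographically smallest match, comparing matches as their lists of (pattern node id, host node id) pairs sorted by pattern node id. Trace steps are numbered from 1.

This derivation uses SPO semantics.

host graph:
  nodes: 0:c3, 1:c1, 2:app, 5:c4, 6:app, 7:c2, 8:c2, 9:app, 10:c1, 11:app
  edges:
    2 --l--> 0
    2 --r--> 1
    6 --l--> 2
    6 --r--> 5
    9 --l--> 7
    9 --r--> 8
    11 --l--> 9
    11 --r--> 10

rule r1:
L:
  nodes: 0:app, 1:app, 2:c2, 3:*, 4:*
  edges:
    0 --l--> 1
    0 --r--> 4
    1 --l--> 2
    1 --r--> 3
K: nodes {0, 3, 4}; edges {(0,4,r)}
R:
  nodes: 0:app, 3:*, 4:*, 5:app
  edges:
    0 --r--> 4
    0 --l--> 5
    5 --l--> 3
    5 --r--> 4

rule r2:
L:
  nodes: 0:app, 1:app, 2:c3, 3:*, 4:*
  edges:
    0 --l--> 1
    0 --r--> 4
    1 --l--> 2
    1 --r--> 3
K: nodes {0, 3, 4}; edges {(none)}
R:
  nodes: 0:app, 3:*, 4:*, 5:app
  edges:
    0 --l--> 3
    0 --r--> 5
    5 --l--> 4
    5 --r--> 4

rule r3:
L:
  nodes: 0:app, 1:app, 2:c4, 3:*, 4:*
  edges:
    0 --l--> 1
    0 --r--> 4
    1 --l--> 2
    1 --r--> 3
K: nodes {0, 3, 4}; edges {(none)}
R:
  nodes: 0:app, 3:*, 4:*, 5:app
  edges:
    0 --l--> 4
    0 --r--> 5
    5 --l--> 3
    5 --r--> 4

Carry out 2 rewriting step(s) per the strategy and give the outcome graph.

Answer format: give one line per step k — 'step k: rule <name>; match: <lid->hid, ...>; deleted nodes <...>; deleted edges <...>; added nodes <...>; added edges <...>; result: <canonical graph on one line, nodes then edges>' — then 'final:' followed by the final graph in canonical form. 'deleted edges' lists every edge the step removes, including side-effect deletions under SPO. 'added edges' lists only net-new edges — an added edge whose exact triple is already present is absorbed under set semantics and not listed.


step 1: rule r1; match: 0->11, 1->9, 2->7, 3->8, 4->10; deleted nodes 7, 9; deleted edges (9,7,l); (9,8,r); (11,9,l); added nodes 12; added edges (11,12,l); (12,8,l); (12,10,r); result: nodes: 0:c3, 1:c1, 2:app, 5:c4, 6:app, 8:c2, 10:c1, 11:app, 12:app edges: (2,0,l); (2,1,r); (6,2,l); (6,5,r); (11,10,r); (11,12,l); (12,8,l); (12,10,r)
step 2: rule r2; match: 0->6, 1->2, 2->0, 3->1, 4->5; deleted nodes 0, 2; deleted edges (2,0,l); (2,1,r); (6,2,l); (6,5,r); added nodes 13; added edges (6,1,l); (6,13,r); (13,5,l); (13,5,r); result: nodes: 1:c1, 5:c4, 6:app, 8:c2, 10:c1, 11:app, 12:app, 13:app edges: (6,1,l); (6,13,r); (11,10,r); (11,12,l); (12,8,l); (12,10,r); (13,5,l); (13,5,r)
final:
nodes: 1:c1, 5:c4, 6:app, 8:c2, 10:c1, 11:app, 12:app, 13:app
edges: (6,1,l); (6,13,r); (11,10,r); (11,12,l); (12,8,l); (12,10,r); (13,5,l); (13,5,r)


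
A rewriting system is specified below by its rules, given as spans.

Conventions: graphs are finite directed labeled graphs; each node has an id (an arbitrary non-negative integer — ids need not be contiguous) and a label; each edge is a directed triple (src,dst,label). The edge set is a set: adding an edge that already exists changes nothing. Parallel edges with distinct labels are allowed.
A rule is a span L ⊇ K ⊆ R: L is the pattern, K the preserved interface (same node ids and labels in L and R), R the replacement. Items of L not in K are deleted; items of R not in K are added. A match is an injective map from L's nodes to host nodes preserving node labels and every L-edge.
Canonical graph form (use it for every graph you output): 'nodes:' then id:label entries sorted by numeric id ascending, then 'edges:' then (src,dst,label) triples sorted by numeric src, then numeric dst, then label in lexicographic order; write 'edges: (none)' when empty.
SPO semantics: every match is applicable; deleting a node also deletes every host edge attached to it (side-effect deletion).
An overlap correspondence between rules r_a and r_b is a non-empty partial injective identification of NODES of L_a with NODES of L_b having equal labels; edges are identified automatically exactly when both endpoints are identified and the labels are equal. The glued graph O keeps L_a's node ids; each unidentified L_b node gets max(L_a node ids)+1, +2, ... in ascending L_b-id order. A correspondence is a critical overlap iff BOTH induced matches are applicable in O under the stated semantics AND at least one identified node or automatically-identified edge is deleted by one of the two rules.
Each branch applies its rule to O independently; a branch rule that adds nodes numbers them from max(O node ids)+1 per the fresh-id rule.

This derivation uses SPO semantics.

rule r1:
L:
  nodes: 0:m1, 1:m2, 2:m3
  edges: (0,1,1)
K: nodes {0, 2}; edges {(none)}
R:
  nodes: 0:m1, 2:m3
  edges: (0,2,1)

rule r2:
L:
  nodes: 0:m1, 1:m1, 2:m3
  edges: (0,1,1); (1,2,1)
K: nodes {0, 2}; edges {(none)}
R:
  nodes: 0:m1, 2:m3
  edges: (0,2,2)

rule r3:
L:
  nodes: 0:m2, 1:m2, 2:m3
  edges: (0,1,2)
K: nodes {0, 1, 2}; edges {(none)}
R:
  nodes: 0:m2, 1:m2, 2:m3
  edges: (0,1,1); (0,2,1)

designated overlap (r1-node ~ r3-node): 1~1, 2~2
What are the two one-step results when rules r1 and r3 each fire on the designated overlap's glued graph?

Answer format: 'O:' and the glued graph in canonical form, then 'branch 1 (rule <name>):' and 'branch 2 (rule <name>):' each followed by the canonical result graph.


O:
nodes: 0:m1, 1:m2, 2:m3, 3:m2
edges: (0,1,1); (3,1,2)
branch 1 (rule r1):
nodes: 0:m1, 2:m3, 3:m2
edges: (0,2,1)
branch 2 (rule r3):
nodes: 0:m1, 1:m2, 2:m3, 3:m2
edges: (0,1,1); (3,1,1); (3,2,1)


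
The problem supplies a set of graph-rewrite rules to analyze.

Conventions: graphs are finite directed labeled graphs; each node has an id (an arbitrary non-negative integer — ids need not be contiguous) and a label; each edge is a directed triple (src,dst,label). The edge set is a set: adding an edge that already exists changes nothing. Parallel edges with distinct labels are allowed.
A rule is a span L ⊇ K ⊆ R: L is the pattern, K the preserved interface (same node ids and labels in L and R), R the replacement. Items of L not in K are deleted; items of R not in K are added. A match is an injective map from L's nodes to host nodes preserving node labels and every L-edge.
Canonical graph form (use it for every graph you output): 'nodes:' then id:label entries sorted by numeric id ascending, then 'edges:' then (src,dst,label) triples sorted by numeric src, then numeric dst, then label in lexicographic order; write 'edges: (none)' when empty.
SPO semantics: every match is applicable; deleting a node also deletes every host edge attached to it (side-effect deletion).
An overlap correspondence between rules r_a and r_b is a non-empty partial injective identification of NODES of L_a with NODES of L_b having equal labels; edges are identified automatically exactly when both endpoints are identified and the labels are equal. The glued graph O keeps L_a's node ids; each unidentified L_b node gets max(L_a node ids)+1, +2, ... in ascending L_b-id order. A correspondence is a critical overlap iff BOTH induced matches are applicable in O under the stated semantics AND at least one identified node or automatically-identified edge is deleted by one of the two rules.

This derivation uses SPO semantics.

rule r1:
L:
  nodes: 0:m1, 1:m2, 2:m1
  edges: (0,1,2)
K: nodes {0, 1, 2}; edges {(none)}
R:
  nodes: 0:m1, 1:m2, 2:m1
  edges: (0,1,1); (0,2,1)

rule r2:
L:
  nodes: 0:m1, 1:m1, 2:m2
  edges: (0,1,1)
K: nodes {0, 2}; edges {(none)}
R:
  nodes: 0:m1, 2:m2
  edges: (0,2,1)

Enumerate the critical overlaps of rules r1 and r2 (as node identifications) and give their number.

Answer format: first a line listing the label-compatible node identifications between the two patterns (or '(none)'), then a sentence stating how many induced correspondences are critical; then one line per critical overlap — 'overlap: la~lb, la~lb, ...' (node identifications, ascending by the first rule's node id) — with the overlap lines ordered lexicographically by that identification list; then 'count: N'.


label-compatible node identifications between L(r1) and L(r2): 0~0, 0~1, 1~2, 2~0, 2~1
8 of the induced correspondences are critical overlaps of r1 and r2.
overlap: 0~0, 1~2, 2~1
overlap: 0~0, 2~1
overlap: 0~1
overlap: 0~1, 1~2
overlap: 0~1, 1~2, 2~0
overlap: 0~1, 2~0
overlap: 1~2, 2~1
overlap: 2~1
count: 8


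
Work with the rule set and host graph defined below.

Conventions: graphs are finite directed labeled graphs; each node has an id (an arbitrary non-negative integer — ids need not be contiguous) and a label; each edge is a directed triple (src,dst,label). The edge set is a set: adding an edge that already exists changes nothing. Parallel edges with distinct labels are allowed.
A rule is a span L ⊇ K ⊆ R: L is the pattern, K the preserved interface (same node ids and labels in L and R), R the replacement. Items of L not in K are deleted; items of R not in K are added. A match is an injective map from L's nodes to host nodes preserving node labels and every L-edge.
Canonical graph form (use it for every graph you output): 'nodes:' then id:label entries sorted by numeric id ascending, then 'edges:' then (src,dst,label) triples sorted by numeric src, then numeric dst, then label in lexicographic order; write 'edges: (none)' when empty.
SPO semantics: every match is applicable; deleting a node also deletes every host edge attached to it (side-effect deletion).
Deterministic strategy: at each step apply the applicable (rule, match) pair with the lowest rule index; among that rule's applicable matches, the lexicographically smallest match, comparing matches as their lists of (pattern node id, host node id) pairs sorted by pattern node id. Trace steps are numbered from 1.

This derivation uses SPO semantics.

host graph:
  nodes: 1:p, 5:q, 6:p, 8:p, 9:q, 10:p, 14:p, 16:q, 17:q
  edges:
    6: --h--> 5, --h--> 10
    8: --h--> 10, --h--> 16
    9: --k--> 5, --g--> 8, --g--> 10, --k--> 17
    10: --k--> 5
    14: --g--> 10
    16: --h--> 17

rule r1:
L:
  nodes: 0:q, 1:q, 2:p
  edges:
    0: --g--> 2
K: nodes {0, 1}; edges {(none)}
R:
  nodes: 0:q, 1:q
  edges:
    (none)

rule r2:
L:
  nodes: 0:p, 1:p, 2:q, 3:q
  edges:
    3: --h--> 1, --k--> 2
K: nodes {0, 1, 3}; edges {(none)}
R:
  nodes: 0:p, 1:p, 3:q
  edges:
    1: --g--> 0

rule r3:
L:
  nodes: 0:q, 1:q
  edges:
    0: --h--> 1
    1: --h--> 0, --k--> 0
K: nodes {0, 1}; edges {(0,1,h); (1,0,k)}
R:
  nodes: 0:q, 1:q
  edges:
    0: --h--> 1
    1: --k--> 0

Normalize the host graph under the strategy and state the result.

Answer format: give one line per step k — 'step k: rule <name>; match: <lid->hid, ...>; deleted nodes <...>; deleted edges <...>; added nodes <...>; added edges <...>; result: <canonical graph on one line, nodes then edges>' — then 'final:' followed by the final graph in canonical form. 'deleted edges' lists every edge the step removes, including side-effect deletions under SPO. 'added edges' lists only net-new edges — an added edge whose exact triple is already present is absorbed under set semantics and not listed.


step 1: rule r1; match: 0->9, 1->5, 2->8; deleted nodes 8; deleted edges (8,10,h); (8,16,h); (9,8,g); added nodes (none); added edges (none); result: nodes: 1:p, 5:q, 6:p, 9:q, 10:p, 14:p, 16:q, 17:q edges: (6,5,h); (6,10,h); (9,5,k); (9,10,g); (9,17,k); (10,5,k); (14,10,g); (16,17,h)
step 2: rule r1; match: 0->9, 1->5, 2->10; deleted nodes 10; deleted edges (6,10,h); (9,10,g); (10,5,k); (14,10,g); added nodes (none); added edges (none); result: nodes: 1:p, 5:q, 6:p, 9:q, 14:p, 16:q, 17:q edges: (6,5,h); (9,5,k); (9,17,k); (16,17,h)
final:
nodes: 1:p, 5:q, 6:p, 9:q, 14:p, 16:q, 17:q
edges: (6,5,h); (9,5,k); (9,17,k); (16,17,h)


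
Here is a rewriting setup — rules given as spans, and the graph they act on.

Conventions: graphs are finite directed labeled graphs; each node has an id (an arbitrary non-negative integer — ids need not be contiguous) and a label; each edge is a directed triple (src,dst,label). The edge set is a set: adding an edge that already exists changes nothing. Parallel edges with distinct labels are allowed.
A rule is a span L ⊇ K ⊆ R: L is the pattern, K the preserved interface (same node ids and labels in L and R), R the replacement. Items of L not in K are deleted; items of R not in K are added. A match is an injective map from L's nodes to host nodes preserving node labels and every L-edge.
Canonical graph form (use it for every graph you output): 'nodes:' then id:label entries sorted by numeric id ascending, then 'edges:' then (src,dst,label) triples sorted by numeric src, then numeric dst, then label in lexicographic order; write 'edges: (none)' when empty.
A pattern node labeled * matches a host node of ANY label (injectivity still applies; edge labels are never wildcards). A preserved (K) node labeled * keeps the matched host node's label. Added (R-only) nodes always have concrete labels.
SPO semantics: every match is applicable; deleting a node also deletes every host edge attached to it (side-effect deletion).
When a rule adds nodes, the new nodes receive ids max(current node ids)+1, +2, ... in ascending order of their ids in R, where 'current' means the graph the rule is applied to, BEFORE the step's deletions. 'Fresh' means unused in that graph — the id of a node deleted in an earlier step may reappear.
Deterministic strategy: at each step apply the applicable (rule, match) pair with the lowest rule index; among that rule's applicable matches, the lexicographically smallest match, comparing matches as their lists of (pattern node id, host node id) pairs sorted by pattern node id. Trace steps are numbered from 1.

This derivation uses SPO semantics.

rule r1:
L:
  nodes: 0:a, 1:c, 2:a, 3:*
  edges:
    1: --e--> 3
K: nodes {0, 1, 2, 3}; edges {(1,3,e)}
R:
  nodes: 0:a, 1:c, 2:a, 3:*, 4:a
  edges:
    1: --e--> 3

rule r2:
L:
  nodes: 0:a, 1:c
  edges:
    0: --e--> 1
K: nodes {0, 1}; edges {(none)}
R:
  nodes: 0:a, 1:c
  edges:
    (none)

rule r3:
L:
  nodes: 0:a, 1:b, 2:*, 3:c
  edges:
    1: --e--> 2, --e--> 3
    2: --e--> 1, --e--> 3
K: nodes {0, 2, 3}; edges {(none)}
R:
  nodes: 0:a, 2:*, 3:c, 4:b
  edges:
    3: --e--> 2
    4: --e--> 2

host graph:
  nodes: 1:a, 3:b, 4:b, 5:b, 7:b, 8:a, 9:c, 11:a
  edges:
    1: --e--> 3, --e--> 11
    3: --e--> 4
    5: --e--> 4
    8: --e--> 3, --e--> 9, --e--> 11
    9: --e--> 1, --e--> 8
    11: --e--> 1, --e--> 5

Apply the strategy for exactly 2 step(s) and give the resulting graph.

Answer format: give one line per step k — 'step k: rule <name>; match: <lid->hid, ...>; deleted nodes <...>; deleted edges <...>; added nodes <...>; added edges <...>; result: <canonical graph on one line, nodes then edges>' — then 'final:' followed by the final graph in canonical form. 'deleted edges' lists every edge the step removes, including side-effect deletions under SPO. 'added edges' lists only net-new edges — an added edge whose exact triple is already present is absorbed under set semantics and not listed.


step 1: rule r1; match: 0->1, 1->9, 2->11, 3->8; deleted nodes (none); deleted edges (none); added nodes 12; added edges (none); result: nodes: 1:a, 3:b, 4:b, 5:b, 7:b, 8:a, 9:c, 11:a, 12:a edges: (1,3,e); (1,11,e); (3,4,e); (5,4,e); (8,3,e); (8,9,e); (8,11,e); (9,1,e); (9,8,e); (11,1,e); (11,5,e)
step 2: rule r1; match: 0->1, 1->9, 2->11, 3->8; deleted nodes (none); deleted edges (none); added nodes 13; added edges (none); result: nodes: 1:a, 3:b, 4:b, 5:b, 7:b, 8:a, 9:c, 11:a, 12:a, 13:a edges: (1,3,e); (1,11,e); (3,4,e); (5,4,e); (8,3,e); (8,9,e); (8,11,e); (9,1,e); (9,8,e); (11,1,e); (11,5,e)
final:
nodes: 1:a, 3:b, 4:b, 5:b, 7:b, 8:a, 9:c, 11:a, 12:a, 13:a
edges: (1,3,e); (1,11,e); (3,4,e); (5,4,e); (8,3,e); (8,9,e); (8,11,e); (9,1,e); (9,8,e); (11,1,e); (11,5,e)


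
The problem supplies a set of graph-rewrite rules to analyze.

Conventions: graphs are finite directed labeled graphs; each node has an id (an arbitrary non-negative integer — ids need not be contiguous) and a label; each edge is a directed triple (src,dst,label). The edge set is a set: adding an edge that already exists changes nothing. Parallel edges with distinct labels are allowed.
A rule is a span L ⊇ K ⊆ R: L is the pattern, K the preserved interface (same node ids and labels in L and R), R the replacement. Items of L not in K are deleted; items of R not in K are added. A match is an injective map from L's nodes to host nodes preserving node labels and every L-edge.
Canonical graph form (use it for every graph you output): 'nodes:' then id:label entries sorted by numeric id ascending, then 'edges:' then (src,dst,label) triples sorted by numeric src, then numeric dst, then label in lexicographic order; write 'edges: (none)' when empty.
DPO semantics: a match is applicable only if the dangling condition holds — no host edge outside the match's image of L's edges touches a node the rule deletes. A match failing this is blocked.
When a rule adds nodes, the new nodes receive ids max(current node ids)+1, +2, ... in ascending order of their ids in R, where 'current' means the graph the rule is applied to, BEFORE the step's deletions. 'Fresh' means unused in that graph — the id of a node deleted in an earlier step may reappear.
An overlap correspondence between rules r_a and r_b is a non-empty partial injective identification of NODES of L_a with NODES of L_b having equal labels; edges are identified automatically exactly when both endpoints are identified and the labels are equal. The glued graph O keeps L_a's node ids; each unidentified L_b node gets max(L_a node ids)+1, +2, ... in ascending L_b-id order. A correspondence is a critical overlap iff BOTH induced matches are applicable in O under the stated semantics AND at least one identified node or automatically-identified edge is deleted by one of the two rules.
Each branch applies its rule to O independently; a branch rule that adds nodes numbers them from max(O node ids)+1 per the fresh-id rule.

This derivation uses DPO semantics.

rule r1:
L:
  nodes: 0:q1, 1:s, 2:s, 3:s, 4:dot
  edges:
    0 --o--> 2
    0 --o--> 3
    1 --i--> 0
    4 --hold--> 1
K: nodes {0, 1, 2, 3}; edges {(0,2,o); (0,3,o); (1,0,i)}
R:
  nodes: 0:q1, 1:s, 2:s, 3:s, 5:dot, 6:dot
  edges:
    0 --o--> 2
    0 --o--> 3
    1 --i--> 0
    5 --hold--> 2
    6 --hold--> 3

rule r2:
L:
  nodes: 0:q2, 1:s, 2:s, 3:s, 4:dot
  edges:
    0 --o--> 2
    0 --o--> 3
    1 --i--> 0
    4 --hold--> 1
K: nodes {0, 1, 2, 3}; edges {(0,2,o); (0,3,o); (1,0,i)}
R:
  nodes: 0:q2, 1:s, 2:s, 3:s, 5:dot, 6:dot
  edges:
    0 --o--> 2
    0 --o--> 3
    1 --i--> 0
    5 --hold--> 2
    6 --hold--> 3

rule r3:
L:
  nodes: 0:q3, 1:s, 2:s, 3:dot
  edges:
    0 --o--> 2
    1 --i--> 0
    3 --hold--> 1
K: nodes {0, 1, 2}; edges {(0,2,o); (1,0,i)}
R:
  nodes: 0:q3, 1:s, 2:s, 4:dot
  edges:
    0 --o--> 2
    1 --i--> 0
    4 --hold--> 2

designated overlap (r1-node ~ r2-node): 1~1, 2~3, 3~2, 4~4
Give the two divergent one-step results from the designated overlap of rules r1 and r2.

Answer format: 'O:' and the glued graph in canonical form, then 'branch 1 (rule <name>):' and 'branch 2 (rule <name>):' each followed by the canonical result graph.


O:
nodes: 0:q1, 1:s, 2:s, 3:s, 4:dot, 5:q2
edges: (0,2,o); (0,3,o); (1,0,i); (1,5,i); (4,1,hold); (5,2,o); (5,3,o)
branch 1 (rule r1):
nodes: 0:q1, 1:s, 2:s, 3:s, 5:q2, 6:dot, 7:dot
edges: (0,2,o); (0,3,o); (1,0,i); (1,5,i); (5,2,o); (5,3,o); (6,2,hold); (7,3,hold)
branch 2 (rule r2):
nodes: 0:q1, 1:s, 2:s, 3:s, 5:q2, 6:dot, 7:dot
edges: (0,2,o); (0,3,o); (1,0,i); (1,5,i); (5,2,o); (5,3,o); (6,3,hold); (7,2,hold)


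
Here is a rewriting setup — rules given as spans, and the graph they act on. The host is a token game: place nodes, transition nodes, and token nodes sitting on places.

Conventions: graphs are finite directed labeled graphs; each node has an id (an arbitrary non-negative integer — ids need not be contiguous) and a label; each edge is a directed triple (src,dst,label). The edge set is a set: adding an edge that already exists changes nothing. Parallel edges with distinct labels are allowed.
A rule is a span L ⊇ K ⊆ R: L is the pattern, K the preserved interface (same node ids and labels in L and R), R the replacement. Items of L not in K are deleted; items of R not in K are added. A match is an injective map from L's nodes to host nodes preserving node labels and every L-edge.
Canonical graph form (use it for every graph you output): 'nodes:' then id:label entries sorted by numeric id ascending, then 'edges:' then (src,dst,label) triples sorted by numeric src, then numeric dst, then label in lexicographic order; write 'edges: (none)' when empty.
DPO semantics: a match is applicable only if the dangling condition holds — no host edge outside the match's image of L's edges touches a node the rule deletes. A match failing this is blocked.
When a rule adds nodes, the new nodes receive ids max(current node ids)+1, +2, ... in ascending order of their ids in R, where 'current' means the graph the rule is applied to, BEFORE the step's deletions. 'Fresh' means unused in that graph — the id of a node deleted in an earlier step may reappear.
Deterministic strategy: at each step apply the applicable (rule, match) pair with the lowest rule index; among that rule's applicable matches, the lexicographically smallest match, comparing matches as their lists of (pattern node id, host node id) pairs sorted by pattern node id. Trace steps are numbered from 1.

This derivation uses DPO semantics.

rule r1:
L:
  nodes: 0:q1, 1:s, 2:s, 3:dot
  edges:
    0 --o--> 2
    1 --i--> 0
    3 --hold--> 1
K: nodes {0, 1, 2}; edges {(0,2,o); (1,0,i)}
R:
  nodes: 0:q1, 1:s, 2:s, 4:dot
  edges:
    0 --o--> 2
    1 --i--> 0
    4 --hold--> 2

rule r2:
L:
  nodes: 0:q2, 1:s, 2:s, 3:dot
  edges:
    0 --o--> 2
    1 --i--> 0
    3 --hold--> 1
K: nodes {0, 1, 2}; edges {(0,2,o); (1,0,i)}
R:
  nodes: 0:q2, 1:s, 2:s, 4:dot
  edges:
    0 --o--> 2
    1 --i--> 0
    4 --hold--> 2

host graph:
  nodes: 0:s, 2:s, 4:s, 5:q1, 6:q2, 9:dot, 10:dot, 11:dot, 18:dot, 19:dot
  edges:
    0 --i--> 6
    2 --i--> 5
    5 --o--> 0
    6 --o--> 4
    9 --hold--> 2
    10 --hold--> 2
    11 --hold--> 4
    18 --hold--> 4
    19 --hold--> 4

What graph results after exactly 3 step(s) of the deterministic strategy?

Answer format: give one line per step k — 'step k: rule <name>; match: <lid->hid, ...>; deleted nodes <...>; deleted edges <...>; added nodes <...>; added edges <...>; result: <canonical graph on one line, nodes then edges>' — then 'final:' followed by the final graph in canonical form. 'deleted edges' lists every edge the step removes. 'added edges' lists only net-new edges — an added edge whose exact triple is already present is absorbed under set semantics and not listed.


step 1: rule r1; match: 0->5, 1->2, 2->0, 3->9; deleted nodes 9; deleted edges (9,2,hold); added nodes 20; added edges (20,0,hold); result: nodes: 0:s, 2:s, 4:s, 5:q1, 6:q2, 10:dot, 11:dot, 18:dot, 19:dot, 20:dot edges: (0,6,i); (2,5,i); (5,0,o); (6,4,o); (10,2,hold); (11,4,hold); (18,4,hold); (19,4,hold); (20,0,hold)
step 2: rule r1; match: 0->5, 1->2, 2->0, 3->10; deleted nodes 10; deleted edges (10,2,hold); added nodes 21; added edges (21,0,hold); result: nodes: 0:s, 2:s, 4:s, 5:q1, 6:q2, 11:dot, 18:dot, 19:dot, 20:dot, 21:dot edges: (0,6,i); (2,5,i); (5,0,o); (6,4,o); (11,4,hold); (18,4,hold); (19,4,hold); (20,0,hold); (21,0,hold)
step 3: rule r2; match: 0->6, 1->0, 2->4, 3->20; deleted nodes 20; deleted edges (20,0,hold); added nodes 22; added edges (22,4,hold); result: nodes: 0:s, 2:s, 4:s, 5:q1, 6:q2, 11:dot, 18:dot, 19:dot, 21:dot, 22:dot edges: (0,6,i); (2,5,i); (5,0,o); (6,4,o); (11,4,hold); (18,4,hold); (19,4,hold); (21,0,hold); (22,4,hold)
final:
nodes: 0:s, 2:s, 4:s, 5:q1, 6:q2, 11:dot, 18:dot, 19:dot, 21:dot, 22:dot
edges: (0,6,i); (2,5,i); (5,0,o); (6,4,o); (11,4,hold); (18,4,hold); (19,4,hold); (21,0,hold); (22,4,hold)


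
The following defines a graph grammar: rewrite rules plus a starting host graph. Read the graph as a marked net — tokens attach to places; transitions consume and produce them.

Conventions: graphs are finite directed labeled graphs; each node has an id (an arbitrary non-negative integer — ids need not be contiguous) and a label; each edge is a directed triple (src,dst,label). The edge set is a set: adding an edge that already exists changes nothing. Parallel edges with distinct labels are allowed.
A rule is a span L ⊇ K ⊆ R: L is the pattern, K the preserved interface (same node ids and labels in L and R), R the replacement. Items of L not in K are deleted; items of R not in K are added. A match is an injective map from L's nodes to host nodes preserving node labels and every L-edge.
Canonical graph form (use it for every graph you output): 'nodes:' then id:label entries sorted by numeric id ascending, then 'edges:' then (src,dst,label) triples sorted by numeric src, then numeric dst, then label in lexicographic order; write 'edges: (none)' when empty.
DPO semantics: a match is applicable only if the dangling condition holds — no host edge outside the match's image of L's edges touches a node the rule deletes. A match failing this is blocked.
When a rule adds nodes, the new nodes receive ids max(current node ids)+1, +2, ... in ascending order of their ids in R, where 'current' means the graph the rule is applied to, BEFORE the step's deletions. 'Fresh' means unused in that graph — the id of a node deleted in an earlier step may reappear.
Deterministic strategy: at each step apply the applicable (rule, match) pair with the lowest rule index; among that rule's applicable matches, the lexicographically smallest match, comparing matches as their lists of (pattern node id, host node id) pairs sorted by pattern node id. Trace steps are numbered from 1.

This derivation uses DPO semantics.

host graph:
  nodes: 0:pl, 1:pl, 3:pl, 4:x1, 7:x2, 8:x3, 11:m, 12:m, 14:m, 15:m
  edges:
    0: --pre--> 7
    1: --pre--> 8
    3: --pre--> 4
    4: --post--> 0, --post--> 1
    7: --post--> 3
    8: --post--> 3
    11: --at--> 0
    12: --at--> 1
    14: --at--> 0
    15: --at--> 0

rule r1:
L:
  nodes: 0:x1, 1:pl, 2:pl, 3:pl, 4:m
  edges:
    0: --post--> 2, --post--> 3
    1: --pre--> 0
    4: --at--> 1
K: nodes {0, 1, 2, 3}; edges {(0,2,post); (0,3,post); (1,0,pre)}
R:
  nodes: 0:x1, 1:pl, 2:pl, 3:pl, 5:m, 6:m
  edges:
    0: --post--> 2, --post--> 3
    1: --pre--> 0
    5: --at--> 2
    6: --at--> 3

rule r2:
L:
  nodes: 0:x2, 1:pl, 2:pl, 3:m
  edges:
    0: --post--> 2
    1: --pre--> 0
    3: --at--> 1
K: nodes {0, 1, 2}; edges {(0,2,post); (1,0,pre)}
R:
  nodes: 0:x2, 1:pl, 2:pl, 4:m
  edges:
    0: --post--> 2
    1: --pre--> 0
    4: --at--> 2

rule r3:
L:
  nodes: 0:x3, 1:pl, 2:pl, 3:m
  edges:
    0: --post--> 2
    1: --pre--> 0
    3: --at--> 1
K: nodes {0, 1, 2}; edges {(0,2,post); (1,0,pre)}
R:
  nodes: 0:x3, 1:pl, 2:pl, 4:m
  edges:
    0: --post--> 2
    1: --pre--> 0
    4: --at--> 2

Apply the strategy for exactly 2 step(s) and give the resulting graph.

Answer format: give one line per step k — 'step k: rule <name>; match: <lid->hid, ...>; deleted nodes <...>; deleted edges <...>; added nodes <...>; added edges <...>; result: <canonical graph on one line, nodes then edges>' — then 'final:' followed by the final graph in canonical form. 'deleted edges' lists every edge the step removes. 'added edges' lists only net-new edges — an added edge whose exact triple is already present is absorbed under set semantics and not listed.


step 1: rule r2; match: 0->7, 1->0, 2->3, 3->11; deleted nodes 11; deleted edges (11,0,at); added nodes 16; added edges (16,3,at); result: nodes: 0:pl, 1:pl, 3:pl, 4:x1, 7:x2, 8:x3, 12:m, 14:m, 15:m, 16:m edges: (0,7,pre); (1,8,pre); (3,4,pre); (4,0,post); (4,1,post); (7,3,post); (8,3,post); (12,1,at); (14,0,at); (15,0,at); (16,3,at)
step 2: rule r1; match: 0->4, 1->3, 2->0, 3->1, 4->16; deleted nodes 16; deleted edges (16,3,at); added nodes 17, 18; added edges (17,0,at); (18,1,at); result: nodes: 0:pl, 1:pl, 3:pl, 4:x1, 7:x2, 8:x3, 12:m, 14:m, 15:m, 17:m, 18:m edges: (0,7,pre); (1,8,pre); (3,4,pre); (4,0,post); (4,1,post); (7,3,post); (8,3,post); (12,1,at); (14,0,at); (15,0,at); (17,0,at); (18,1,at)
final:
nodes: 0:pl, 1:pl, 3:pl, 4:x1, 7:x2, 8:x3, 12:m, 14:m, 15:m, 17:m, 18:m
edges: (0,7,pre); (1,8,pre); (3,4,pre); (4,0,post); (4,1,post); (7,3,post); (8,3,post); (12,1,at); (14,0,at); (15,0,at); (17,0,at); (18,1,at)


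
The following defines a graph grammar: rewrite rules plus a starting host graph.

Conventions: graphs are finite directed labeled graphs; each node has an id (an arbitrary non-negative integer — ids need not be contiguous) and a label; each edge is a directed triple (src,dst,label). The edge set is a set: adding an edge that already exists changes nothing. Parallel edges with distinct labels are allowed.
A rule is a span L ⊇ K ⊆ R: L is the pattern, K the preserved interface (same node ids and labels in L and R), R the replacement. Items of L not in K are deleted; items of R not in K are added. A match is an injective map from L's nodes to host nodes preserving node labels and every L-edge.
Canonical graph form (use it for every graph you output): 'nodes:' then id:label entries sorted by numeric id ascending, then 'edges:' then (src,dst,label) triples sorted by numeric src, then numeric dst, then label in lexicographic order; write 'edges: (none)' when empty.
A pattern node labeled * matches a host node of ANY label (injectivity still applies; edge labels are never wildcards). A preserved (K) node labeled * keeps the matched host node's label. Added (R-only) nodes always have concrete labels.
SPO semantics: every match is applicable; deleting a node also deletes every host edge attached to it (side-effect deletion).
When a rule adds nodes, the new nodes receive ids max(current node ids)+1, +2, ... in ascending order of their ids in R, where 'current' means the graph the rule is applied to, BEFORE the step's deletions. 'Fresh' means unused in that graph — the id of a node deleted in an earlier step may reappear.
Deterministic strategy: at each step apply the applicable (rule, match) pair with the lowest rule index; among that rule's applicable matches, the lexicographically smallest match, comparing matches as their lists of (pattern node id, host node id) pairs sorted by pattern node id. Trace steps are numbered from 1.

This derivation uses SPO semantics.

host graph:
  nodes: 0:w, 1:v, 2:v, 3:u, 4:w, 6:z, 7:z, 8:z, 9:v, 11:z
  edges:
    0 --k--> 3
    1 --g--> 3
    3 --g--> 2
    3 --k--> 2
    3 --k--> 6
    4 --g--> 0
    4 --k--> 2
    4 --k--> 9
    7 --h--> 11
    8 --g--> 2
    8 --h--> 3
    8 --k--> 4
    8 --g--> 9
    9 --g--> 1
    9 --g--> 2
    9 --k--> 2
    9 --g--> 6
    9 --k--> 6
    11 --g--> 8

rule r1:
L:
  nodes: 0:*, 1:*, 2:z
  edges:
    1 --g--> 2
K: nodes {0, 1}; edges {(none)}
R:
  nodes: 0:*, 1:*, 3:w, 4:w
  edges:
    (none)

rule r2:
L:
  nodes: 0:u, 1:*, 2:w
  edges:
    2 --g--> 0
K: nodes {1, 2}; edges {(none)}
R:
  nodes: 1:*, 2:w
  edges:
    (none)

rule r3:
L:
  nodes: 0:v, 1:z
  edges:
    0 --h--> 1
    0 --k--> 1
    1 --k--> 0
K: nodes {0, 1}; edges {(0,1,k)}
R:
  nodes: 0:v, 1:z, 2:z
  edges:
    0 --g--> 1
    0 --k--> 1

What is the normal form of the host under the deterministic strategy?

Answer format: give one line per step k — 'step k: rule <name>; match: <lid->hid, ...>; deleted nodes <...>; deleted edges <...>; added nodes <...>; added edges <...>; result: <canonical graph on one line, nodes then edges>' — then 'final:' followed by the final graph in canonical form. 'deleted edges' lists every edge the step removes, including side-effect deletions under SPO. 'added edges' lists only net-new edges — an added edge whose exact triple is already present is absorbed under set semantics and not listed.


step 1: rule r1; match: 0->0, 1->9, 2->6; deleted nodes 6; deleted edges (3,6,k); (9,6,g); (9,6,k); added nodes 12, 13; added edges (none); result: nodes: 0:w, 1:v, 2:v, 3:u, 4:w, 7:z, 8:z, 9:v, 11:z, 12:w, 13:w edges: (0,3,k); (1,3,g); (3,2,g); (3,2,k); (4,0,g); (4,2,k); (4,9,k); (7,11,h); (8,2,g); (8,3,h); (8,4,k); (8,9,g); (9,1,g); (9,2,g); (9,2,k); (11,8,g)
step 2: rule r1; match: 0->0, 1->11, 2->8; deleted nodes 8; deleted edges (8,2,g); (8,3,h); (8,4,k); (8,9,g); (11,8,g); added nodes 14, 15; added edges (none); result: nodes: 0:w, 1:v, 2:v, 3:u, 4:w, 7:z, 9:v, 11:z, 12:w, 13:w, 14:w, 15:w edges: (0,3,k); (1,3,g); (3,2,g); (3,2,k); (4,0,g); (4,2,k); (4,9,k); (7,11,h); (9,1,g); (9,2,g); (9,2,k)
final:
nodes: 0:w, 1:v, 2:v, 3:u, 4:w, 7:z, 9:v, 11:z, 12:w, 13:w, 14:w, 15:w
edges: (0,3,k); (1,3,g); (3,2,g); (3,2,k); (4,0,g); (4,2,k); (4,9,k); (7,11,h); (9,1,g); (9,2,g); (9,2,k)
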